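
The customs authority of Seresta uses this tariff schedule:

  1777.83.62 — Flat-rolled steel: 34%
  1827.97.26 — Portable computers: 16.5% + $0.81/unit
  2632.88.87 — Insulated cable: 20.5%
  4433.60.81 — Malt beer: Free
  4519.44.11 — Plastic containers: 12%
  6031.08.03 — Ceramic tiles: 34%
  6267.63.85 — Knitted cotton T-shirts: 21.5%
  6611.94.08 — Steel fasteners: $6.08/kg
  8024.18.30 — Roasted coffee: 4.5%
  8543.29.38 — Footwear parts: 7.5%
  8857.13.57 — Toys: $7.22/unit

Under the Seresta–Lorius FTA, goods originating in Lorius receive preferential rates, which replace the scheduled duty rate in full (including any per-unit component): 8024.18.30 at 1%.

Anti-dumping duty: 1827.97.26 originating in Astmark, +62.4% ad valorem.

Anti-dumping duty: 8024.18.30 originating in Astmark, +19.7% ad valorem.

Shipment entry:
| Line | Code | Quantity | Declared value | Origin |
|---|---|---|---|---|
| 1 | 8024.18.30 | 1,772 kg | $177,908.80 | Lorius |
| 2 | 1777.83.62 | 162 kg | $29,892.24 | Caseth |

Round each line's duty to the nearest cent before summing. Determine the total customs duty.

Line 1 (8024.18.30, Lorius, 1,772 kg, $177,908.80):
Base rate for 8024.18.30 is 4.5%.
Origin Lorius qualifies under the Seresta–Lorius agreement and 8024.18.30 is covered: preferential rate 1% applies instead.
The additional-duty order on 8024.18.30 targets Astmark, not Lorius; it does not apply.
Duty = $177,908.80 × 1% = $1,779.09.
Line 2 (1777.83.62, Caseth, 162 kg, $29,892.24):
Base rate for 1777.83.62 is 34%.
Duty = $29,892.24 × 34% = $10,163.36.
Total = $1,779.09 + $10,163.36 = $11,942.45.

$11,942.45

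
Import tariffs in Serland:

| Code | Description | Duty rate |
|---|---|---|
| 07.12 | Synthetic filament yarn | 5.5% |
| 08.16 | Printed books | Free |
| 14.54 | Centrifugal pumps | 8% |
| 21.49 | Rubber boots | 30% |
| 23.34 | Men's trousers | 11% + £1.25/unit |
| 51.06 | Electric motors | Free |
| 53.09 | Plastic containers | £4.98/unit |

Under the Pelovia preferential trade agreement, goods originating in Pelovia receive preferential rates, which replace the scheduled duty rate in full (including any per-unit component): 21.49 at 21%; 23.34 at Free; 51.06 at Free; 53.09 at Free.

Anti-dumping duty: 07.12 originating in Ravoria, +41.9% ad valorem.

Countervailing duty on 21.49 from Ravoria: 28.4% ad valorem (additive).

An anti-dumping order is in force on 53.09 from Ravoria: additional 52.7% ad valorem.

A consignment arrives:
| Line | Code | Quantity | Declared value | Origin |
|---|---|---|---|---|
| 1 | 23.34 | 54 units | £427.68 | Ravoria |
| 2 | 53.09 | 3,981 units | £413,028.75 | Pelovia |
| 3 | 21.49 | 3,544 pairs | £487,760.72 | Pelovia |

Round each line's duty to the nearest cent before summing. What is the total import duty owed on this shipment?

Line 1 (23.34, Ravoria, 54 units, £427.68):
Base rate for 23.34 is 11% + £1.25/unit.
23.34 has an FTA preferential rate, but origin Ravoria is not Pelovia; base rate stands.
Duty = £427.68 × 11% + 54 × £1.25 = £114.54.
Line 2 (53.09, Pelovia, 3,981 units, £413,028.75):
Base rate for 53.09 is £4.98/unit.
Origin Pelovia qualifies under the Serland–Pelovia agreement and 53.09 is covered: preferential rate Free applies instead.
The additional-duty order on 53.09 targets Ravoria, not Pelovia; it does not apply.
Duty = £413,028.75 × 0% = £0.00.
Line 3 (21.49, Pelovia, 3,544 pairs, £487,760.72):
Base rate for 21.49 is 30%.
Origin Pelovia qualifies under the Serland–Pelovia agreement and 21.49 is covered: preferential rate 21% applies instead.
The additional-duty order on 21.49 targets Ravoria, not Pelovia; it does not apply.
Duty = £487,760.72 × 21% = £102,429.75.
Total = £114.54 + £0.00 + £102,429.75 = £102,544.29.

£102,544.29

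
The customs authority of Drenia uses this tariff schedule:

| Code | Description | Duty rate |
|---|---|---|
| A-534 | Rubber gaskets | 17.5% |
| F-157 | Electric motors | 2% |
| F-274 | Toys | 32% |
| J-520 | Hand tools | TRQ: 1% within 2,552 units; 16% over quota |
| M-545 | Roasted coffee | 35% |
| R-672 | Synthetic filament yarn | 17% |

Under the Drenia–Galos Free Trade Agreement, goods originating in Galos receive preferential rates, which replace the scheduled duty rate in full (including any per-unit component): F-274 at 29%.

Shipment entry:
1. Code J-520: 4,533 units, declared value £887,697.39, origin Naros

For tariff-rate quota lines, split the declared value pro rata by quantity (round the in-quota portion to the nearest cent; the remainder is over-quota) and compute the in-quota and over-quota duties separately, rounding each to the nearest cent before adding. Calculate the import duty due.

Line 1 (J-520, Naros, 4,533 units, £887,697.39):
Code J-520 is under a tariff-rate quota (threshold 2,552 units). In-quota: 2,552 units at 1%; over-quota: 1,981 units at 16%.
Pro-rata value split: in-quota = £887,697.39 × 2,552/4,533 = £499,758.16; over-quota = £887,697.39 − £499,758.16 = £387,939.23.
In-quota duty = £499,758.16 × 1% = £4,997.58. Over-quota duty = £387,939.23 × 16% = £62,070.28.
Line duty = £4,997.58 + £62,070.28 = £67,067.86.

£67,067.86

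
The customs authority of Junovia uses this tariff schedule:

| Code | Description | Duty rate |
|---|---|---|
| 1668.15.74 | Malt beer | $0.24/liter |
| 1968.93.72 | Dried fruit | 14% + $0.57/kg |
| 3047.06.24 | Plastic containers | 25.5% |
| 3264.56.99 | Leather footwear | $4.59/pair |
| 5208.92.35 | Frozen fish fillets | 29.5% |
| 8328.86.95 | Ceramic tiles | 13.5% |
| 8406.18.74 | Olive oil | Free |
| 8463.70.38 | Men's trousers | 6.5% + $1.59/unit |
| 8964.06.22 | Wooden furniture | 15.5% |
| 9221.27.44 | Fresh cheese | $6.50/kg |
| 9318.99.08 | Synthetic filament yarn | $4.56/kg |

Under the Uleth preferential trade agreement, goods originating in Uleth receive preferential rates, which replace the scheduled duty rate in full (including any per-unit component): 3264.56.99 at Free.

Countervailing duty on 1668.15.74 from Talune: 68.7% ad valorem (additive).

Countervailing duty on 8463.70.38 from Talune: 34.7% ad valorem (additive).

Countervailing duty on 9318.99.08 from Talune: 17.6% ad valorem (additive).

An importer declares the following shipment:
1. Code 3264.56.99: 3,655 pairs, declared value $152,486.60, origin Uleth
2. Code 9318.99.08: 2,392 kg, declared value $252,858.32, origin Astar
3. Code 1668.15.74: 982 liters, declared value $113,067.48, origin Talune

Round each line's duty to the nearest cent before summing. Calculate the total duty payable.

Line 1 (3264.56.99, Uleth, 3,655 pairs, $152,486.60):
Base rate for 3264.56.99 is $4.59/pair.
Origin Uleth qualifies under the Junovia–Uleth agreement and 3264.56.99 is covered: preferential rate Free applies instead.
Duty = $152,486.60 × 0% = $0.00.
Line 2 (9318.99.08, Astar, 2,392 kg, $252,858.32):
Base rate for 9318.99.08 is $4.56/kg.
The additional-duty order on 9318.99.08 targets Talune, not Astar; it does not apply.
Duty = 2,392 × $4.56 = $10,907.52.
Line 3 (1668.15.74, Talune, 982 liters, $113,067.48):
Base rate for 1668.15.74 is $0.24/liter.
Additional duty on 1668.15.74 from Talune: +68.7% ad valorem. Applied ad valorem rate = 68.7%.
Duty = $113,067.48 × 68.7% + 982 × $0.24 = $77,913.04.
Total = $0.00 + $10,907.52 + $77,913.04 = $88,820.56.

$88,820.56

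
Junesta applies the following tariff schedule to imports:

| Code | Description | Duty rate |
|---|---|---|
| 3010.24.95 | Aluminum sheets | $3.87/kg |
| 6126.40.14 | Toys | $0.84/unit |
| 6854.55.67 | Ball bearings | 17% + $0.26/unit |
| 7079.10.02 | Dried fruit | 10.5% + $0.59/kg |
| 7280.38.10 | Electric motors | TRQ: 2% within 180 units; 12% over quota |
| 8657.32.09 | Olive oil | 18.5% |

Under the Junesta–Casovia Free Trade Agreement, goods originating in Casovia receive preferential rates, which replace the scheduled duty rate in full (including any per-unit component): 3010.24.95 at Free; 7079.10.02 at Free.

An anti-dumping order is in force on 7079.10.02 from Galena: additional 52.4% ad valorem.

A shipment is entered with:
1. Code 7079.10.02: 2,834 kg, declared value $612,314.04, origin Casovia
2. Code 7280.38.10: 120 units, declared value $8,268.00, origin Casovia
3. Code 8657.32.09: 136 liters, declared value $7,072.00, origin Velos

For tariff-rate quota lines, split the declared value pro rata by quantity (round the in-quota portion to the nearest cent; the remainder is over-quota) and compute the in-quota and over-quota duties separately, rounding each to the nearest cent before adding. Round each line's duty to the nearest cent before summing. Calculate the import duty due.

$1,473.68

Line 1 (7079.10.02, Casovia, 2,834 kg, $612,314.04):
Base rate for 7079.10.02 is 10.5% + $0.59/kg.
Origin Casovia qualifies under the Junesta–Casovia agreement and 7079.10.02 is covered: preferential rate Free applies instead.
The additional-duty order on 7079.10.02 targets Galena, not Casovia; it does not apply.
Duty = $612,314.04 × 0% = $0.00.
Line 2 (7280.38.10, Casovia, 120 units, $8,268.00):
Code 7280.38.10 is under a tariff-rate quota (threshold 180 units). Quantity 120 units is within the quota, so the in-quota rate 2% applies to the full value.
Duty = $8,268.00 × 2% = $165.36.
Line 3 (8657.32.09, Velos, 136 liters, $7,072.00):
Base rate for 8657.32.09 is 18.5%.
Duty = $7,072.00 × 18.5% = $1,308.32.
Total = $0.00 + $165.36 + $1,308.32 = $1,473.68.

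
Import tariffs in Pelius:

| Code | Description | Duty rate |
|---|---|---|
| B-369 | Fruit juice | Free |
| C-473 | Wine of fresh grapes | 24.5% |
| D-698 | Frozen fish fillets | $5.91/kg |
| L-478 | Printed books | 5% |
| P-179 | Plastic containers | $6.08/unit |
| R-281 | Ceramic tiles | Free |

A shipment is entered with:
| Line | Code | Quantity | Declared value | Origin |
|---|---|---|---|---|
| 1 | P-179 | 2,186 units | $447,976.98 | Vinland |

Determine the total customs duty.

Line 1 (P-179, Vinland, 2,186 units, $447,976.98):
Base rate for P-179 is $6.08/unit.
Duty = 2,186 × $6.08 = $13,290.88.

$13,290.88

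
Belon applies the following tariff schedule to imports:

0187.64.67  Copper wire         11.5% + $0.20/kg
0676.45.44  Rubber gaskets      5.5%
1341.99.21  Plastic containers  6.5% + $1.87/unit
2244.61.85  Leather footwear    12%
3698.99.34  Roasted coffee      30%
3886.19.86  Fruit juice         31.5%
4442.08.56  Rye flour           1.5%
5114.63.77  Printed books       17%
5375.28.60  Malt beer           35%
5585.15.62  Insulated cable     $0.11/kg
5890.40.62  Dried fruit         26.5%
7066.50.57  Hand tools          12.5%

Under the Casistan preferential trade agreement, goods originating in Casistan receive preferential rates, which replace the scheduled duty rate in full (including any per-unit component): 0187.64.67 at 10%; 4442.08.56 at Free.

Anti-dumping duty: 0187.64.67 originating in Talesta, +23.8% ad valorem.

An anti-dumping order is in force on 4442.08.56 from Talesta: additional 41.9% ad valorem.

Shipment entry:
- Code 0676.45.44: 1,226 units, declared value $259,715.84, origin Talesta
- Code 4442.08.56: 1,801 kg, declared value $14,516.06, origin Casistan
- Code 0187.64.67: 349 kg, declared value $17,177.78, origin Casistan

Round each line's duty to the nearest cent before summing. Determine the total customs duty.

Line 1 (0676.45.44, Talesta, 1,226 units, $259,715.84):
Base rate for 0676.45.44 is 5.5%.
Duty = $259,715.84 × 5.5% = $14,284.37.
Line 2 (4442.08.56, Casistan, 1,801 kg, $14,516.06):
Base rate for 4442.08.56 is 1.5%.
Origin Casistan qualifies under the Belon–Casistan agreement and 4442.08.56 is covered: preferential rate Free applies instead.
The additional-duty order on 4442.08.56 targets Talesta, not Casistan; it does not apply.
Duty = $14,516.06 × 0% = $0.00.
Line 3 (0187.64.67, Casistan, 349 kg, $17,177.78):
Base rate for 0187.64.67 is 11.5% + $0.20/kg.
Origin Casistan qualifies under the Belon–Casistan agreement and 0187.64.67 is covered: preferential rate 10% applies instead.
The additional-duty order on 0187.64.67 targets Talesta, not Casistan; it does not apply.
Duty = $17,177.78 × 10% = $1,717.78.
Total = $14,284.37 + $0.00 + $1,717.78 = $16,002.15.

$16,002.15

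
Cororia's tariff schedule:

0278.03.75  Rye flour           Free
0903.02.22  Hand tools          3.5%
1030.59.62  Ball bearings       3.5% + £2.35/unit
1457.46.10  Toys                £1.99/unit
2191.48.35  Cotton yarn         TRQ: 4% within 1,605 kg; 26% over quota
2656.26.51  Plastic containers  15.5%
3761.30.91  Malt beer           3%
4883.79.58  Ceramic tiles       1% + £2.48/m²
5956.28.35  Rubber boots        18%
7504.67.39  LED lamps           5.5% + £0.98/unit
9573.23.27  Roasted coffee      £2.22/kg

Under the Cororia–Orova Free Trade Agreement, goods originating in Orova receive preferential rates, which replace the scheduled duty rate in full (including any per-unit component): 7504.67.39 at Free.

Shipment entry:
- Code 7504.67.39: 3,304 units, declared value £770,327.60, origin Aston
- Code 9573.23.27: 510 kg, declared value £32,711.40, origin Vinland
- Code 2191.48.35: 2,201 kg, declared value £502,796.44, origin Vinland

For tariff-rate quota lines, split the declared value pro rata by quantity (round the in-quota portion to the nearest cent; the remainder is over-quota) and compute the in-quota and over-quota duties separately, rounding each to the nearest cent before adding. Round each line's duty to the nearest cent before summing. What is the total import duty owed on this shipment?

£96,803.05

Line 1 (7504.67.39, Aston, 3,304 units, £770,327.60):
Base rate for 7504.67.39 is 5.5% + £0.98/unit.
7504.67.39 has an FTA preferential rate, but origin Aston is not Orova; base rate stands.
Duty = £770,327.60 × 5.5% + 3,304 × £0.98 = £45,605.94.
Line 2 (9573.23.27, Vinland, 510 kg, £32,711.40):
Base rate for 9573.23.27 is £2.22/kg.
Duty = 510 × £2.22 = £1,132.20.
Line 3 (2191.48.35, Vinland, 2,201 kg, £502,796.44):
Code 2191.48.35 is under a tariff-rate quota (threshold 1,605 kg). In-quota: 1,605 kg at 4%; over-quota: 596 kg at 26%.
Pro-rata value split: in-quota = £502,796.44 × 1,605/2,201 = £366,646.20; over-quota = £502,796.44 − £366,646.20 = £136,150.24.
In-quota duty = £366,646.20 × 4% = £14,665.85. Over-quota duty = £136,150.24 × 26% = £35,399.06.
Line duty = £14,665.85 + £35,399.06 = £50,064.91.
Total = £45,605.94 + £1,132.20 + £50,064.91 = £96,803.05.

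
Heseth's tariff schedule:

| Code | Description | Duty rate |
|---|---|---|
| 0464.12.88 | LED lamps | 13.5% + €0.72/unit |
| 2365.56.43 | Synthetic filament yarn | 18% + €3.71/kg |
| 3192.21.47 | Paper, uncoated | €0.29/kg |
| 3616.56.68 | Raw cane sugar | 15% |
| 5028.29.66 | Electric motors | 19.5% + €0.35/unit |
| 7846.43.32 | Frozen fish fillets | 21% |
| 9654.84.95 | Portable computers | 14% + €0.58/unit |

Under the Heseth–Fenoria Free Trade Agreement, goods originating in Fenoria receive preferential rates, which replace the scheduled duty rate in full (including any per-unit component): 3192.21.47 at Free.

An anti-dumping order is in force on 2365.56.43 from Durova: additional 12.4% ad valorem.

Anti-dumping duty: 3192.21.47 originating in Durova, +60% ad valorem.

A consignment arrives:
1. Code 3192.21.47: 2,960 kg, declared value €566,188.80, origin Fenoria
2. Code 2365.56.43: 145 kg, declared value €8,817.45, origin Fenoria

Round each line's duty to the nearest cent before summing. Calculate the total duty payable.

Line 1 (3192.21.47, Fenoria, 2,960 kg, €566,188.80):
Base rate for 3192.21.47 is €0.29/kg.
Origin Fenoria qualifies under the Heseth–Fenoria agreement and 3192.21.47 is covered: preferential rate Free applies instead.
The additional-duty order on 3192.21.47 targets Durova, not Fenoria; it does not apply.
Duty = €566,188.80 × 0% = €0.00.
Line 2 (2365.56.43, Fenoria, 145 kg, €8,817.45):
Base rate for 2365.56.43 is 18% + €3.71/kg.
Origin Fenoria is the FTA partner but 2365.56.43 is not on the preference list; base rate stands.
The additional-duty order on 2365.56.43 targets Durova, not Fenoria; it does not apply.
Duty = €8,817.45 × 18% + 145 × €3.71 = €2,125.09.
Total = €0.00 + €2,125.09 = €2,125.09.

€2,125.09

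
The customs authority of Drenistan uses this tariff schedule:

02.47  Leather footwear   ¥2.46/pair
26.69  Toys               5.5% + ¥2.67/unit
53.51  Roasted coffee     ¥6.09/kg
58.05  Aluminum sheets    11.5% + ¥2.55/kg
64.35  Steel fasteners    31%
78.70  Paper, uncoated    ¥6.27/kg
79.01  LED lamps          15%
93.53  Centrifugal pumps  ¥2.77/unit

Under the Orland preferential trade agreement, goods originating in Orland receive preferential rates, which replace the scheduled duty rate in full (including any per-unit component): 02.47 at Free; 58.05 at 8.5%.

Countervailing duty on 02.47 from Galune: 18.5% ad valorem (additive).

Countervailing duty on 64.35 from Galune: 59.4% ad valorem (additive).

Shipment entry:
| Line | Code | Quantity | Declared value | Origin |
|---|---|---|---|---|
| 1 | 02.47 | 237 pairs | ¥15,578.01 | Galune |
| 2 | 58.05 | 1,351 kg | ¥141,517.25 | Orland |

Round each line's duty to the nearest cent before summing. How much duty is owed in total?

Line 1 (02.47, Galune, 237 pairs, ¥15,578.01):
Base rate for 02.47 is ¥2.46/pair.
02.47 has an FTA preferential rate, but origin Galune is not Orland; base rate stands.
Additional duty on 02.47 from Galune: +18.5% ad valorem. Applied ad valorem rate = 18.5%.
Duty = ¥15,578.01 × 18.5% + 237 × ¥2.46 = ¥3,464.95.
Line 2 (58.05, Orland, 1,351 kg, ¥141,517.25):
Base rate for 58.05 is 11.5% + ¥2.55/kg.
Origin Orland qualifies under the Drenistan–Orland agreement and 58.05 is covered: preferential rate 8.5% applies instead.
Duty = ¥141,517.25 × 8.5% = ¥12,028.97.
Total = ¥3,464.95 + ¥12,028.97 = ¥15,493.92.

¥15,493.92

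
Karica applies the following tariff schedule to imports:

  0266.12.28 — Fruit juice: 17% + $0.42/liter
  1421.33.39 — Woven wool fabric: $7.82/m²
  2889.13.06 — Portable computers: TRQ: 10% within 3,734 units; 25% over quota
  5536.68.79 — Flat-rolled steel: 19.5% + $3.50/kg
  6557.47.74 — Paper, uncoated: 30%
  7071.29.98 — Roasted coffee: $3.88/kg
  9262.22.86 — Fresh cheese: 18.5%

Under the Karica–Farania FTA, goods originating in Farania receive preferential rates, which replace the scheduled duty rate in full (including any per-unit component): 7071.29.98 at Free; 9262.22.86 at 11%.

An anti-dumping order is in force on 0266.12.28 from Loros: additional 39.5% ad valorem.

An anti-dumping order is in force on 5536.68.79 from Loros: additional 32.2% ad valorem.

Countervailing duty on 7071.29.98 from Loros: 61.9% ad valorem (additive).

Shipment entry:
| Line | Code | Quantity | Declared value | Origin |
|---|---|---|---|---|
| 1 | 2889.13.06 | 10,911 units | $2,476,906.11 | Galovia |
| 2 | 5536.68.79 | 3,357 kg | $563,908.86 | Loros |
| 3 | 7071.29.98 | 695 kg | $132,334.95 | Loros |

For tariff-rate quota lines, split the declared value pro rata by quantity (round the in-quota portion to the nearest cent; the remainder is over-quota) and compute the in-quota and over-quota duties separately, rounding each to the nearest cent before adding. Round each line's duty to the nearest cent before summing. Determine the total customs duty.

Line 1 (2889.13.06, Galovia, 10,911 units, $2,476,906.11):
Code 2889.13.06 is under a tariff-rate quota (threshold 3,734 units). In-quota: 3,734 units at 10%; over-quota: 7,177 units at 25%.
Pro-rata value split: in-quota = $2,476,906.11 × 3,734/10,911 = $847,655.34; over-quota = $2,476,906.11 − $847,655.34 = $1,629,250.77.
In-quota duty = $847,655.34 × 10% = $84,765.53. Over-quota duty = $1,629,250.77 × 25% = $407,312.69.
Line duty = $84,765.53 + $407,312.69 = $492,078.22.
Line 2 (5536.68.79, Loros, 3,357 kg, $563,908.86):
Base rate for 5536.68.79 is 19.5% + $3.50/kg.
Additional duty on 5536.68.79 from Loros: +32.2%. Applied ad valorem rate: 19.5% + 32.2% = 51.7%.
Duty = $563,908.86 × 51.7% + 3,357 × $3.50 = $303,290.38.
Line 3 (7071.29.98, Loros, 695 kg, $132,334.95):
Base rate for 7071.29.98 is $3.88/kg.
7071.29.98 has an FTA preferential rate, but origin Loros is not Farania; base rate stands.
Additional duty on 7071.29.98 from Loros: +61.9% ad valorem. Applied ad valorem rate = 61.9%.
Duty = $132,334.95 × 61.9% + 695 × $3.88 = $84,611.93.
Total = $492,078.22 + $303,290.38 + $84,611.93 = $879,980.53.

$879,980.53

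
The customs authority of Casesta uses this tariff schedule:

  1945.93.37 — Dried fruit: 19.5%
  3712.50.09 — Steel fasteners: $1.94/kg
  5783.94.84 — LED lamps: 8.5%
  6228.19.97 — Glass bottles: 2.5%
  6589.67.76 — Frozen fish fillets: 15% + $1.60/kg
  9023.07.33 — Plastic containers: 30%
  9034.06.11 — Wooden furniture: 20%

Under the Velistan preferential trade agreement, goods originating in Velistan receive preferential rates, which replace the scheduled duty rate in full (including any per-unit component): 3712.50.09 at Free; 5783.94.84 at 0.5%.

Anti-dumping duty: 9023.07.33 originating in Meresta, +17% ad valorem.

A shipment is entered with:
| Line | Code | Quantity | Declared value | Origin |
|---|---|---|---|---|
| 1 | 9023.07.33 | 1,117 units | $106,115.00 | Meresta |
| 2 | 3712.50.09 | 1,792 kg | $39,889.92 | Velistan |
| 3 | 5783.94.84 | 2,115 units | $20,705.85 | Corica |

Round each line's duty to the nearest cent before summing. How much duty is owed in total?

$51,634.05

Line 1 (9023.07.33, Meresta, 1,117 units, $106,115.00):
Base rate for 9023.07.33 is 30%.
Additional duty on 9023.07.33 from Meresta: +17%. Applied ad valorem rate: 30% + 17% = 47%.
Duty = $106,115.00 × 47% = $49,874.05.
Line 2 (3712.50.09, Velistan, 1,792 kg, $39,889.92):
Base rate for 3712.50.09 is $1.94/kg.
Origin Velistan qualifies under the Casesta–Velistan agreement and 3712.50.09 is covered: preferential rate Free applies instead.
Duty = $39,889.92 × 0% = $0.00.
Line 3 (5783.94.84, Corica, 2,115 units, $20,705.85):
Base rate for 5783.94.84 is 8.5%.
5783.94.84 has an FTA preferential rate, but origin Corica is not Velistan; base rate stands.
Duty = $20,705.85 × 8.5% = $1,760.00.
Total = $49,874.05 + $0.00 + $1,760.00 = $51,634.05.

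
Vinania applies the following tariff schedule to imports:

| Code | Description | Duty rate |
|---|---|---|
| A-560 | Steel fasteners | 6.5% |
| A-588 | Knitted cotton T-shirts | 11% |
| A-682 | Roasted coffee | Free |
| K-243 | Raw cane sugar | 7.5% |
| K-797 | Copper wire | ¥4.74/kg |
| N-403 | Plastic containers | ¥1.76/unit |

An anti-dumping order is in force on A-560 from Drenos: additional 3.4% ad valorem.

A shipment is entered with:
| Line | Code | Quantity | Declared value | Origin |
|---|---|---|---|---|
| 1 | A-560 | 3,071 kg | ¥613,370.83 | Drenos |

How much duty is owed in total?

Line 1 (A-560, Drenos, 3,071 kg, ¥613,370.83):
Base rate for A-560 is 6.5%.
Additional duty on A-560 from Drenos: +3.4%. Applied ad valorem rate: 6.5% + 3.4% = 9.9%.
Duty = ¥613,370.83 × 9.9% = ¥60,723.71.

¥60,723.71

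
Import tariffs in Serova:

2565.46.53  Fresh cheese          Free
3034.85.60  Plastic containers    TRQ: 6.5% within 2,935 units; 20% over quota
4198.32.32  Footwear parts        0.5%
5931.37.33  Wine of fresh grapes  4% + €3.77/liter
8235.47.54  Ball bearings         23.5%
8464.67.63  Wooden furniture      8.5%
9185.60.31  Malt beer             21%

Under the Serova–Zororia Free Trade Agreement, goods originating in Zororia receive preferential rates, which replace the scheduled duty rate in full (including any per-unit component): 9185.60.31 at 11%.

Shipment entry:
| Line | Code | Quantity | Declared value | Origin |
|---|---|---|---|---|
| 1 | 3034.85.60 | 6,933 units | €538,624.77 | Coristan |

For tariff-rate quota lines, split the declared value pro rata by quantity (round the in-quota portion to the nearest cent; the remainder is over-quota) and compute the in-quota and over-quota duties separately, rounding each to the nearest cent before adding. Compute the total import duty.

Line 1 (3034.85.60, Coristan, 6,933 units, €538,624.77):
Code 3034.85.60 is under a tariff-rate quota (threshold 2,935 units). In-quota: 2,935 units at 6.5%; over-quota: 3,998 units at 20%.
Pro-rata value split: in-quota = €538,624.77 × 2,935/6,933 = €228,020.15; over-quota = €538,624.77 − €228,020.15 = €310,604.62.
In-quota duty = €228,020.15 × 6.5% = €14,821.31. Over-quota duty = €310,604.62 × 20% = €62,120.92.
Line duty = €14,821.31 + €62,120.92 = €76,942.23.

€76,942.23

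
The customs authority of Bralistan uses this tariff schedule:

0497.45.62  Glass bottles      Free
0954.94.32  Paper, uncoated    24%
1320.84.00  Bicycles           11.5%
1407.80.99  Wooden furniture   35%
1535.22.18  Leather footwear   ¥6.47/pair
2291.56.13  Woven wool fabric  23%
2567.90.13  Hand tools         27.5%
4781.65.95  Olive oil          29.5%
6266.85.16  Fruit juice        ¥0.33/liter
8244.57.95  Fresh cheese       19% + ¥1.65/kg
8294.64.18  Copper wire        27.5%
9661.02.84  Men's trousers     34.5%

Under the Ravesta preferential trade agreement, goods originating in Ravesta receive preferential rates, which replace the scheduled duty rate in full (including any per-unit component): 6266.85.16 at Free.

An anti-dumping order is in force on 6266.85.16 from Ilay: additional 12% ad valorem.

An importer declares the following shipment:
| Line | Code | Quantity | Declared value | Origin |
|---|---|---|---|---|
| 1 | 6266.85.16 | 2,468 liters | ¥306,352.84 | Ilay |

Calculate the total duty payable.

Line 1 (6266.85.16, Ilay, 2,468 liters, ¥306,352.84):
Base rate for 6266.85.16 is ¥0.33/liter.
6266.85.16 has an FTA preferential rate, but origin Ilay is not Ravesta; base rate stands.
Additional duty on 6266.85.16 from Ilay: +12% ad valorem. Applied ad valorem rate = 12%.
Duty = ¥306,352.84 × 12% + 2,468 × ¥0.33 = ¥37,576.78.

¥37,576.78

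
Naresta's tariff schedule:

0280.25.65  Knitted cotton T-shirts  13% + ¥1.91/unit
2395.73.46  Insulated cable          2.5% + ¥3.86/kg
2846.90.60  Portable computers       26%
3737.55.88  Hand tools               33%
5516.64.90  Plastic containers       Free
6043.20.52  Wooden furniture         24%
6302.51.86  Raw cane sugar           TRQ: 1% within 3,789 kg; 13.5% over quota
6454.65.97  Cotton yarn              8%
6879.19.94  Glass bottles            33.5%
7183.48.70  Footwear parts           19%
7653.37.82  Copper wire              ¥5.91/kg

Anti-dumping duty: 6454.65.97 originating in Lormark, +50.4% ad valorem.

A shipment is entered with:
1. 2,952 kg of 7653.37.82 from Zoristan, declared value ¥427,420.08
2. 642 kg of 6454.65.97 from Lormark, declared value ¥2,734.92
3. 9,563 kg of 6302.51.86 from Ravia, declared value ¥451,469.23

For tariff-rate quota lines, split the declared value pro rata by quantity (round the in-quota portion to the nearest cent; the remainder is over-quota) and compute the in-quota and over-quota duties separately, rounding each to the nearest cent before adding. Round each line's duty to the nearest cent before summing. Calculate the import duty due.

¥57,632.02

Line 1 (7653.37.82, Zoristan, 2,952 kg, ¥427,420.08):
Base rate for 7653.37.82 is ¥5.91/kg.
Duty = 2,952 × ¥5.91 = ¥17,446.32.
Line 2 (6454.65.97, Lormark, 642 kg, ¥2,734.92):
Base rate for 6454.65.97 is 8%.
Additional duty on 6454.65.97 from Lormark: +50.4%. Applied ad valorem rate: 8% + 50.4% = 58.4%.
Duty = ¥2,734.92 × 58.4% = ¥1,597.19.
Line 3 (6302.51.86, Ravia, 9,563 kg, ¥451,469.23):
Code 6302.51.86 is under a tariff-rate quota (threshold 3,789 kg). In-quota: 3,789 kg at 1%; over-quota: 5,774 kg at 13.5%.
Pro-rata value split: in-quota = ¥451,469.23 × 3,789/9,563 = ¥178,878.69; over-quota = ¥451,469.23 − ¥178,878.69 = ¥272,590.54.
In-quota duty = ¥178,878.69 × 1% = ¥1,788.79. Over-quota duty = ¥272,590.54 × 13.5% = ¥36,799.72.
Line duty = ¥1,788.79 + ¥36,799.72 = ¥38,588.51.
Total = ¥17,446.32 + ¥1,597.19 + ¥38,588.51 = ¥57,632.02.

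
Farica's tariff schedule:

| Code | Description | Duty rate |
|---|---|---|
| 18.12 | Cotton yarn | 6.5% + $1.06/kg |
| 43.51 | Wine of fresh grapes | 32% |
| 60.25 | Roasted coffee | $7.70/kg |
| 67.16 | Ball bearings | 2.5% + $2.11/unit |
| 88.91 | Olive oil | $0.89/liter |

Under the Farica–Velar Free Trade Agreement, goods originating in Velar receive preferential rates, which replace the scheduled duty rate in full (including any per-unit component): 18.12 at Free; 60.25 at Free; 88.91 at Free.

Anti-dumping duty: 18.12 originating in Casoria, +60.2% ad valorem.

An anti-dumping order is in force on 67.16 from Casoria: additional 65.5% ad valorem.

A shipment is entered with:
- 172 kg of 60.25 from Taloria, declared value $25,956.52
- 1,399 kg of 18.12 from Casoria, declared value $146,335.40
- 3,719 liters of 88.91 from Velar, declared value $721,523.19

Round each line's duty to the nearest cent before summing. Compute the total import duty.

Line 1 (60.25, Taloria, 172 kg, $25,956.52):
Base rate for 60.25 is $7.70/kg.
60.25 has an FTA preferential rate, but origin Taloria is not Velar; base rate stands.
Duty = 172 × $7.70 = $1,324.40.
Line 2 (18.12, Casoria, 1,399 kg, $146,335.40):
Base rate for 18.12 is 6.5% + $1.06/kg.
18.12 has an FTA preferential rate, but origin Casoria is not Velar; base rate stands.
Additional duty on 18.12 from Casoria: +60.2%. Applied ad valorem rate: 6.5% + 60.2% = 66.7%.
Duty = $146,335.40 × 66.7% + 1,399 × $1.06 = $99,088.65.
Line 3 (88.91, Velar, 3,719 liters, $721,523.19):
Base rate for 88.91 is $0.89/liter.
Origin Velar qualifies under the Farica–Velar agreement and 88.91 is covered: preferential rate Free applies instead.
Duty = $721,523.19 × 0% = $0.00.
Total = $1,324.40 + $99,088.65 + $0.00 = $100,413.05.

$100,413.05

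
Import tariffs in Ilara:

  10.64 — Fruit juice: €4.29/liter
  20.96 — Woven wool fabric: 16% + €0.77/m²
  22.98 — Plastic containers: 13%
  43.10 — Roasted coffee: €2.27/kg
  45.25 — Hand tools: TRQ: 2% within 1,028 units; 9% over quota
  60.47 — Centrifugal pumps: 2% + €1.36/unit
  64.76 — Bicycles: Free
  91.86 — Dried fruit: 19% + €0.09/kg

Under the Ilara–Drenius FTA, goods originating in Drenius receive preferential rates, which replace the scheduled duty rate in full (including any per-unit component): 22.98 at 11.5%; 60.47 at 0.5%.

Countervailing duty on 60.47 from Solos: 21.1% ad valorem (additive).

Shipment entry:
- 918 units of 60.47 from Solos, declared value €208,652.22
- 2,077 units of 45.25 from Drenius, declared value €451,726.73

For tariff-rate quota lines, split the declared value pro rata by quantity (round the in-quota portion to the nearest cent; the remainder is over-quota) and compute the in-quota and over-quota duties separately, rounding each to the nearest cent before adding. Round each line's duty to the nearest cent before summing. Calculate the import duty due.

€74,451.96

Line 1 (60.47, Solos, 918 units, €208,652.22):
Base rate for 60.47 is 2% + €1.36/unit.
60.47 has an FTA preferential rate, but origin Solos is not Drenius; base rate stands.
Additional duty on 60.47 from Solos: +21.1%. Applied ad valorem rate: 2% + 21.1% = 23.1%.
Duty = €208,652.22 × 23.1% + 918 × €1.36 = €49,447.14.
Line 2 (45.25, Drenius, 2,077 units, €451,726.73):
Code 45.25 is under a tariff-rate quota (threshold 1,028 units). In-quota: 1,028 units at 2%; over-quota: 1,049 units at 9%.
Pro-rata value split: in-quota = €451,726.73 × 1,028/2,077 = €223,579.72; over-quota = €451,726.73 − €223,579.72 = €228,147.01.
In-quota duty = €223,579.72 × 2% = €4,471.59. Over-quota duty = €228,147.01 × 9% = €20,533.23.
Line duty = €4,471.59 + €20,533.23 = €25,004.82.
Total = €49,447.14 + €25,004.82 = €74,451.96.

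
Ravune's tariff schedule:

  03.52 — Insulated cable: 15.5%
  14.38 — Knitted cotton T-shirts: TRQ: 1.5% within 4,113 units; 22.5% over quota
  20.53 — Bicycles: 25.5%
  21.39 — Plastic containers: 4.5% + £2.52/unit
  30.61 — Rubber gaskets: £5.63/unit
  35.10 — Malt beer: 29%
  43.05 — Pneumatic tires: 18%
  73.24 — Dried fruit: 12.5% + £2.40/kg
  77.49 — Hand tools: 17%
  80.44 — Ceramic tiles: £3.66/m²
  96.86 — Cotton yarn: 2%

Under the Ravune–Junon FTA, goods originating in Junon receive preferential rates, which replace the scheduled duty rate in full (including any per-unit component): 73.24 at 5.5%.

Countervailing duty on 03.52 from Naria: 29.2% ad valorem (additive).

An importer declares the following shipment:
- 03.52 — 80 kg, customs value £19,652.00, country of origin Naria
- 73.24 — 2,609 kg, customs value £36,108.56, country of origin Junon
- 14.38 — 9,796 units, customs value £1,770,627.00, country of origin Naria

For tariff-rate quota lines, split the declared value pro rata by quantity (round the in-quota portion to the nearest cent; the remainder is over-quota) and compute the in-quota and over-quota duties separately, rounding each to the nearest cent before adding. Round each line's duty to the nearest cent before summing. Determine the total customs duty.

Line 1 (03.52, Naria, 80 kg, £19,652.00):
Base rate for 03.52 is 15.5%.
Additional duty on 03.52 from Naria: +29.2%. Applied ad valorem rate: 15.5% + 29.2% = 44.7%.
Duty = £19,652.00 × 44.7% = £8,784.44.
Line 2 (73.24, Junon, 2,609 kg, £36,108.56):
Base rate for 73.24 is 12.5% + £2.40/kg.
Origin Junon qualifies under the Ravune–Junon agreement and 73.24 is covered: preferential rate 5.5% applies instead.
Duty = £36,108.56 × 5.5% = £1,985.97.
Line 3 (14.38, Naria, 9,796 units, £1,770,627.00):
Code 14.38 is under a tariff-rate quota (threshold 4,113 units). In-quota: 4,113 units at 1.5%; over-quota: 5,683 units at 22.5%.
Pro-rata value split: in-quota = £1,770,627.00 × 4,113/9,796 = £743,424.75; over-quota = £1,770,627.00 − £743,424.75 = £1,027,202.25.
In-quota duty = £743,424.75 × 1.5% = £11,151.37. Over-quota duty = £1,027,202.25 × 22.5% = £231,120.51.
Line duty = £11,151.37 + £231,120.51 = £242,271.88.
Total = £8,784.44 + £1,985.97 + £242,271.88 = £253,042.29.

£253,042.29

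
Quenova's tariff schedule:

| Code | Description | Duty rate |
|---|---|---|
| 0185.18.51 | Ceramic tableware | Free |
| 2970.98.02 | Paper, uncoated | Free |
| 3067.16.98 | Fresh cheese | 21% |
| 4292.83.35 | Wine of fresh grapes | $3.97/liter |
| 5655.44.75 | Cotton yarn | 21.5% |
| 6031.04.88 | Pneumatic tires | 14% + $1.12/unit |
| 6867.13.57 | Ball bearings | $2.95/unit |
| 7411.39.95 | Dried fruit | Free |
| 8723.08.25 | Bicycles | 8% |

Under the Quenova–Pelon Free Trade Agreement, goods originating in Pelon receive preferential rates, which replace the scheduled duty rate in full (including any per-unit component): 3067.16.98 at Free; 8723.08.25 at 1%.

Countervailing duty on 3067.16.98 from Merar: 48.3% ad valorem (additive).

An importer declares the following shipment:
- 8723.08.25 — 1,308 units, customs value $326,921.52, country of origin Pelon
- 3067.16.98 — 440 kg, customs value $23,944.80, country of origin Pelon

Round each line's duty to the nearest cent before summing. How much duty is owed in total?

Line 1 (8723.08.25, Pelon, 1,308 units, $326,921.52):
Base rate for 8723.08.25 is 8%.
Origin Pelon qualifies under the Quenova–Pelon agreement and 8723.08.25 is covered: preferential rate 1% applies instead.
Duty = $326,921.52 × 1% = $3,269.22.
Line 2 (3067.16.98, Pelon, 440 kg, $23,944.80):
Base rate for 3067.16.98 is 21%.
Origin Pelon qualifies under the Quenova–Pelon agreement and 3067.16.98 is covered: preferential rate Free applies instead.
The additional-duty order on 3067.16.98 targets Merar, not Pelon; it does not apply.
Duty = $23,944.80 × 0% = $0.00.
Total = $3,269.22 + $0.00 = $3,269.22.

$3,269.22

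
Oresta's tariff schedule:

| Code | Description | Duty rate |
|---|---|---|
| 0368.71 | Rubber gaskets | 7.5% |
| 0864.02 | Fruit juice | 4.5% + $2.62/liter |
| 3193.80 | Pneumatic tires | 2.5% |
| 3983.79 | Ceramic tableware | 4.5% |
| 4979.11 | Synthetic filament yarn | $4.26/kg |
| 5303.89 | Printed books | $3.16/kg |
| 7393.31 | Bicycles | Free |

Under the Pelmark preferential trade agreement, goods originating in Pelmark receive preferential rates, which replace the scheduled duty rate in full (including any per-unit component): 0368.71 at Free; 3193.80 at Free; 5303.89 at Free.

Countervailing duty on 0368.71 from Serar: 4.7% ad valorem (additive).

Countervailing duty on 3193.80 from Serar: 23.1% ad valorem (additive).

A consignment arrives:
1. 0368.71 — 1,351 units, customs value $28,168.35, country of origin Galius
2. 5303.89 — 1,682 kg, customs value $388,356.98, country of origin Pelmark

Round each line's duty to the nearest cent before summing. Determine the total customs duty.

Line 1 (0368.71, Galius, 1,351 units, $28,168.35):
Base rate for 0368.71 is 7.5%.
0368.71 has an FTA preferential rate, but origin Galius is not Pelmark; base rate stands.
The additional-duty order on 0368.71 targets Serar, not Galius; it does not apply.
Duty = $28,168.35 × 7.5% = $2,112.63.
Line 2 (5303.89, Pelmark, 1,682 kg, $388,356.98):
Base rate for 5303.89 is $3.16/kg.
Origin Pelmark qualifies under the Oresta–Pelmark agreement and 5303.89 is covered: preferential rate Free applies instead.
Duty = $388,356.98 × 0% = $0.00.
Total = $2,112.63 + $0.00 = $2,112.63.

$2,112.63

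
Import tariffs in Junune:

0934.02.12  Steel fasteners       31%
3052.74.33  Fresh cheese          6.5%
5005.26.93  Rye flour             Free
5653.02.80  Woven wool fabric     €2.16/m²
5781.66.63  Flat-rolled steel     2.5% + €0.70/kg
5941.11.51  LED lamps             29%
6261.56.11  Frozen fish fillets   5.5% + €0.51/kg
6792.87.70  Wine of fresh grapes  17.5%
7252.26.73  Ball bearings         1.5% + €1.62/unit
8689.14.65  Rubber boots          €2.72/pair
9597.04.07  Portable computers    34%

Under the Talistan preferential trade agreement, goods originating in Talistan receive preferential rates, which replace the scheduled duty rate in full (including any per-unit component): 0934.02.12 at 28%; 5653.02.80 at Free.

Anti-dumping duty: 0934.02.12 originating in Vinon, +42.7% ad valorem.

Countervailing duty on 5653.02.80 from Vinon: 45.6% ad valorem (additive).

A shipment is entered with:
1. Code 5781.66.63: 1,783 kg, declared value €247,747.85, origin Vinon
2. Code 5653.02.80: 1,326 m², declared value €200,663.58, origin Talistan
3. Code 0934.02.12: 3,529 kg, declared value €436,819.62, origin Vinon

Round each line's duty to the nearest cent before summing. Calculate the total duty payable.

Line 1 (5781.66.63, Vinon, 1,783 kg, €247,747.85):
Base rate for 5781.66.63 is 2.5% + €0.70/kg.
Duty = €247,747.85 × 2.5% + 1,783 × €0.70 = €7,441.80.
Line 2 (5653.02.80, Talistan, 1,326 m², €200,663.58):
Base rate for 5653.02.80 is €2.16/m².
Origin Talistan qualifies under the Junune–Talistan agreement and 5653.02.80 is covered: preferential rate Free applies instead.
The additional-duty order on 5653.02.80 targets Vinon, not Talistan; it does not apply.
Duty = €200,663.58 × 0% = €0.00.
Line 3 (0934.02.12, Vinon, 3,529 kg, €436,819.62):
Base rate for 0934.02.12 is 31%.
0934.02.12 has an FTA preferential rate, but origin Vinon is not Talistan; base rate stands.
Additional duty on 0934.02.12 from Vinon: +42.7%. Applied ad valorem rate: 31% + 42.7% = 73.7%.
Duty = €436,819.62 × 73.7% = €321,936.06.
Total = €7,441.80 + €0.00 + €321,936.06 = €329,377.86.

€329,377.86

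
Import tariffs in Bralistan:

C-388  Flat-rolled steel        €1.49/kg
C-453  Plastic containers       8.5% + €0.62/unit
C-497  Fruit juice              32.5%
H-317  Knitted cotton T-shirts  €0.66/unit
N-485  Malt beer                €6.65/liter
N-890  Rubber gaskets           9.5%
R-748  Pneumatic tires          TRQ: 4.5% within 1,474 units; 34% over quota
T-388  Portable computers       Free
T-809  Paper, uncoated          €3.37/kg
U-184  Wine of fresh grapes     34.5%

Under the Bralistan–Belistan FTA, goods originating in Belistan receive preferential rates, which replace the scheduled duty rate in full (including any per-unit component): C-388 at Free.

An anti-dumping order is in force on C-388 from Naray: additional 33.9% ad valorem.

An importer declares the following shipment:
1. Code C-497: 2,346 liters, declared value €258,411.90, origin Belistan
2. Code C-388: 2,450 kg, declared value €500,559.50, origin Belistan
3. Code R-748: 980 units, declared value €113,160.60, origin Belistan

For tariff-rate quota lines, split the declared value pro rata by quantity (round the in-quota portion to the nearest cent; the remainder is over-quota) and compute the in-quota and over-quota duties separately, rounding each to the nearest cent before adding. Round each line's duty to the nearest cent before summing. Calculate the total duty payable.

Line 1 (C-497, Belistan, 2,346 liters, €258,411.90):
Base rate for C-497 is 32.5%.
Origin Belistan is the FTA partner but C-497 is not on the preference list; base rate stands.
Duty = €258,411.90 × 32.5% = €83,983.87.
Line 2 (C-388, Belistan, 2,450 kg, €500,559.50):
Base rate for C-388 is €1.49/kg.
Origin Belistan qualifies under the Bralistan–Belistan agreement and C-388 is covered: preferential rate Free applies instead.
The additional-duty order on C-388 targets Naray, not Belistan; it does not apply.
Duty = €500,559.50 × 0% = €0.00.
Line 3 (R-748, Belistan, 980 units, €113,160.60):
Code R-748 is under a tariff-rate quota (threshold 1,474 units). Quantity 980 units is within the quota, so the in-quota rate 4.5% applies to the full value.
Duty = €113,160.60 × 4.5% = €5,092.23.
Total = €83,983.87 + €0.00 + €5,092.23 = €89,076.10.

€89,076.10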